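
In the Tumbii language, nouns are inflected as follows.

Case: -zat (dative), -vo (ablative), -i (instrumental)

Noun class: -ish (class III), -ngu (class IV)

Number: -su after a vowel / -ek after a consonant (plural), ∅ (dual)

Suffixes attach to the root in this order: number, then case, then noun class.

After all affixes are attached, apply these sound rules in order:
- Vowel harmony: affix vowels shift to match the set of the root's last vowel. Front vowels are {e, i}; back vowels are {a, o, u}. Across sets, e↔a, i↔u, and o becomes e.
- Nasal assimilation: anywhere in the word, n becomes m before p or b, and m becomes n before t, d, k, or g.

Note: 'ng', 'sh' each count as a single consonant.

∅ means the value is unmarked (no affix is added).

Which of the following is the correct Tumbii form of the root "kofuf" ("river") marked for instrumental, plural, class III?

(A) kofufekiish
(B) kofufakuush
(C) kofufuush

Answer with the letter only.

B

Attach number plural -ek (after consonant 'f') → kofufek.
Attach case instrumental -i → kofufeki.
Attach noun class class III -ish → kofufekiish.
Apply vowel harmony: kofufekiish → kofufakuush.
Nasal assimilation: no change.
So the correct form is kofufakuush, option (B).
(C) kofufuush is wrong: it uses dual instead of plural for number.
(A) kofufekiish is wrong: it fails to apply the sound rule(s).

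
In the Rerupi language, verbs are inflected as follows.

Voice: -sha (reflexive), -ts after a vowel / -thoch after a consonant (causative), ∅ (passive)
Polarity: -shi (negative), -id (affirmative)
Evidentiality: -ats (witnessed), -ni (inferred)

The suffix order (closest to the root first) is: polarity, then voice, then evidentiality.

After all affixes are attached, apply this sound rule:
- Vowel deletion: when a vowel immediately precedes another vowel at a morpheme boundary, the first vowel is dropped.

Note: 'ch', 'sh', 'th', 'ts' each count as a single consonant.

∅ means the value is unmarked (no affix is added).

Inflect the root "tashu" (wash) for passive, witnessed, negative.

tashushats

Attach polarity negative -shi → tashushi.
voice = passive: zero marking, form stays tashushi.
Attach evidentiality witnessed -ats → tashushiats.
Apply vowel deletion: tashushiats → tashushats.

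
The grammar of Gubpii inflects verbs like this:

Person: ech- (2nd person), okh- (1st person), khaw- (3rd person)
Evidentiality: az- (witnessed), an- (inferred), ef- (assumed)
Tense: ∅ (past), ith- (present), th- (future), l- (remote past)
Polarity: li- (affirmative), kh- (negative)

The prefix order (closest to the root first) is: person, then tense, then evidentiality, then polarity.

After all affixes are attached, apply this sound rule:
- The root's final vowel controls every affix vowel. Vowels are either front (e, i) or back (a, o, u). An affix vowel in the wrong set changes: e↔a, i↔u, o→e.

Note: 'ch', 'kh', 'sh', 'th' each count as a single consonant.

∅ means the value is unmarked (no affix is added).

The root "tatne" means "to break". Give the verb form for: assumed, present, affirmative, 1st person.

Attach person 1st person okh- → okhtatne.
Attach tense present ith- → ithokhtatne.
Attach evidentiality assumed ef- → efithokhtatne.
Attach polarity affirmative li- → liefithokhtatne.
Apply vowel harmony: liefithokhtatne → liefithekhtatne.

liefithekhtatne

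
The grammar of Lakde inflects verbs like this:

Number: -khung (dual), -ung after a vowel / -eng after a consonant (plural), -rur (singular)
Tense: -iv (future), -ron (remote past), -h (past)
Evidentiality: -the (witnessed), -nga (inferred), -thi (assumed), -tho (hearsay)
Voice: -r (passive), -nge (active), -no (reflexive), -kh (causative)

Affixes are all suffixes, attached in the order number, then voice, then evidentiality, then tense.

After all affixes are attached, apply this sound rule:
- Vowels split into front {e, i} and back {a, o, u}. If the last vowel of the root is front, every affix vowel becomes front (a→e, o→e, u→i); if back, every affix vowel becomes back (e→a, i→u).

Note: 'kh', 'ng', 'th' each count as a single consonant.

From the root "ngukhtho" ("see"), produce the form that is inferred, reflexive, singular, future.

Attach number singular -rur → ngukhthorur.
Attach voice reflexive -no → ngukhthorurno.
Attach evidentiality inferred -nga → ngukhthorurnonga.
Attach tense future -iv → ngukhthorurnongaiv.
Apply vowel harmony: ngukhthorurnongaiv → ngukhthorurnongauv.

ngukhthorurnongauv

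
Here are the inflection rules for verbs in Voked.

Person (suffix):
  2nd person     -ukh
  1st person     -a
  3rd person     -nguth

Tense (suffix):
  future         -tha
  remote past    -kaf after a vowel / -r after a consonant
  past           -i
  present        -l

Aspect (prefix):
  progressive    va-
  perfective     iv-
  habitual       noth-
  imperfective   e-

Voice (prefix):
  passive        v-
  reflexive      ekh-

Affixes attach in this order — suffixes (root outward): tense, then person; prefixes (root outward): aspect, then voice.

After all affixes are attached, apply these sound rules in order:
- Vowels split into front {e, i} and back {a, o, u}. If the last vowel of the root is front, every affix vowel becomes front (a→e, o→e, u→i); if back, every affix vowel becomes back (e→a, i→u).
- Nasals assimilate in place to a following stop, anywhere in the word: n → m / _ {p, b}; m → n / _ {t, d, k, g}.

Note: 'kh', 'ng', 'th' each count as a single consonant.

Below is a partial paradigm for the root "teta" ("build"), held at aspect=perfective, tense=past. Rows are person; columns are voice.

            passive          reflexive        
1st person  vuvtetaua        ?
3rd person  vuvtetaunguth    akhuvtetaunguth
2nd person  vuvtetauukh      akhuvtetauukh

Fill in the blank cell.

Attach aspect perfective iv- → ivteta.
Attach tense past -i → ivtetai.
Attach voice reflexive ekh- → ekhivtetai.
Attach person 1st person -a → ekhivtetaia.
Apply vowel harmony: ekhivtetaia → akhuvtetaua.
Nasal assimilation: no change.

akhuvtetaua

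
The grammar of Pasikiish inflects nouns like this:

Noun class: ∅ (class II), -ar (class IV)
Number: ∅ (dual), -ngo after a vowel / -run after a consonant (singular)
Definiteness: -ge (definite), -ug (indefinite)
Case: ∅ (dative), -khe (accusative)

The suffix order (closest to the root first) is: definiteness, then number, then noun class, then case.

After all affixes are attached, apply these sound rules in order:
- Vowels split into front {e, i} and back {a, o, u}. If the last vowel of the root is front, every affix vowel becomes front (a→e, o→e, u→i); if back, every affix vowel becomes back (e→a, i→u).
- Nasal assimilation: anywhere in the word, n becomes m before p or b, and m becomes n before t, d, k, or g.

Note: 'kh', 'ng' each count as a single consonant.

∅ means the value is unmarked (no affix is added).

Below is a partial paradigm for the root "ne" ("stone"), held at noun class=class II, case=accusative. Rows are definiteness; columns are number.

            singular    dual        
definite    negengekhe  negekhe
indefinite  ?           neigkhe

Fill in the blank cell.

neigrinkhe

Attach definiteness indefinite -ug → neug.
Attach number singular -run (after consonant 'g') → neugrun.
noun class = class II: zero marking, form stays neugrun.
Attach case accusative -khe → neugrunkhe.
Apply vowel harmony: neugrunkhe → neigrinkhe.
Nasal assimilation: no change.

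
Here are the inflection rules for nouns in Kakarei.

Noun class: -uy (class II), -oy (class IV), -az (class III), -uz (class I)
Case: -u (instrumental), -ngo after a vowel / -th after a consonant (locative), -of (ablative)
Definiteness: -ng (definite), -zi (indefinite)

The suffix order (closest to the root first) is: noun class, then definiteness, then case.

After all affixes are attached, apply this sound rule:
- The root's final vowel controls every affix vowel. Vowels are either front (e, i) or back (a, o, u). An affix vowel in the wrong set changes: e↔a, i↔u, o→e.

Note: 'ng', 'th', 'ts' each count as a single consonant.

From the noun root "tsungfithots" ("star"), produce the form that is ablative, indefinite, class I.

tsungfithotsuzzuof

Attach noun class class I -uz → tsungfithotsuz.
Attach definiteness indefinite -zi → tsungfithotsuzzi.
Attach case ablative -of → tsungfithotsuzziof.
Apply vowel harmony: tsungfithotsuzziof → tsungfithotsuzzuof.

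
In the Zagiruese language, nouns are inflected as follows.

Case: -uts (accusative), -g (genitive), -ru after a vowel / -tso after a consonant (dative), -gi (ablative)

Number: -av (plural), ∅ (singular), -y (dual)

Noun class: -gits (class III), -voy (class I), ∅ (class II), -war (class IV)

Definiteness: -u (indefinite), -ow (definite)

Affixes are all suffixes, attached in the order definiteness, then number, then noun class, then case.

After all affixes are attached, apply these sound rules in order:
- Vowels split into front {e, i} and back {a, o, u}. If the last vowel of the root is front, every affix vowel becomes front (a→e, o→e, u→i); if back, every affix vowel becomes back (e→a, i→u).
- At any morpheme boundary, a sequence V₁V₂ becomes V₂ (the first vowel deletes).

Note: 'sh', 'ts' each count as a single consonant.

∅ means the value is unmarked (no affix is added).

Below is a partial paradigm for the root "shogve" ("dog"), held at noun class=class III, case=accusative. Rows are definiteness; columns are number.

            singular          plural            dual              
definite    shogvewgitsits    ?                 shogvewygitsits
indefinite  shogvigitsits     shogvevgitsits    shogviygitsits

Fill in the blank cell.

Attach definiteness definite -ow → shogveow.
Attach number plural -av → shogveowav.
Attach noun class class III -gits → shogveowavgits.
Attach case accusative -uts → shogveowavgitsuts.
Apply vowel harmony: shogveowavgitsuts → shogveewevgitsits.
Apply vowel deletion: shogveewevgitsits → shogvewevgitsits.

shogvewevgitsits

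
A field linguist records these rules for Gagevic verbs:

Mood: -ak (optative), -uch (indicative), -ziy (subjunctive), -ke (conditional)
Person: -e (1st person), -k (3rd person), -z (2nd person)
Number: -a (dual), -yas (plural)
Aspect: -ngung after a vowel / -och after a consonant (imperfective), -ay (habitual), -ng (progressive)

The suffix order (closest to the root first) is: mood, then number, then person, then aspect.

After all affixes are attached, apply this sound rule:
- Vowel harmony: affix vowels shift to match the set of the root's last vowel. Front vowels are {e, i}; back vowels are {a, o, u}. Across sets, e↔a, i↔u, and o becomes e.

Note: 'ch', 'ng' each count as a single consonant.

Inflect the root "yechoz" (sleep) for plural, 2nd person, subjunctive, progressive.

Attach mood subjunctive -ziy → yechozziy.
Attach number plural -yas → yechozziyyas.
Attach person 2nd person -z → yechozziyyasz.
Attach aspect progressive -ng → yechozziyyaszng.
Apply vowel harmony: yechozziyyaszng → yechozzuyyaszng.

yechozzuyyaszng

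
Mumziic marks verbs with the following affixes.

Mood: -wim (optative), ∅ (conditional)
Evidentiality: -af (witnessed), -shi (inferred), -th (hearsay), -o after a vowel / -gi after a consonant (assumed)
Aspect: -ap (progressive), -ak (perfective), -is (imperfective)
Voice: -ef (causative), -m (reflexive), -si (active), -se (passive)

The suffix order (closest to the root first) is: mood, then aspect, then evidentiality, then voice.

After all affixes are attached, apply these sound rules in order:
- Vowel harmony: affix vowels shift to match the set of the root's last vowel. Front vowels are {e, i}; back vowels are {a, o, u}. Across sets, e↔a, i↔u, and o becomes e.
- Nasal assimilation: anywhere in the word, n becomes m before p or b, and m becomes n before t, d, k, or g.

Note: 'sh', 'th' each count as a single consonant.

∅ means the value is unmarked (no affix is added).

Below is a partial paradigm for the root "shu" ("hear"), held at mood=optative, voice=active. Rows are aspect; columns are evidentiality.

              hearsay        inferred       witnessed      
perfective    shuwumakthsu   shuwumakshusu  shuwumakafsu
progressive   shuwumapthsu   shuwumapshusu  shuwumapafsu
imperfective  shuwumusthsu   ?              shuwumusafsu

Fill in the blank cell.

shuwumusshusu

Attach mood optative -wim → shuwim.
Attach aspect imperfective -is → shuwimis.
Attach evidentiality inferred -shi → shuwimisshi.
Attach voice active -si → shuwimisshisi.
Apply vowel harmony: shuwimisshisi → shuwumusshusu.
Nasal assimilation: no change.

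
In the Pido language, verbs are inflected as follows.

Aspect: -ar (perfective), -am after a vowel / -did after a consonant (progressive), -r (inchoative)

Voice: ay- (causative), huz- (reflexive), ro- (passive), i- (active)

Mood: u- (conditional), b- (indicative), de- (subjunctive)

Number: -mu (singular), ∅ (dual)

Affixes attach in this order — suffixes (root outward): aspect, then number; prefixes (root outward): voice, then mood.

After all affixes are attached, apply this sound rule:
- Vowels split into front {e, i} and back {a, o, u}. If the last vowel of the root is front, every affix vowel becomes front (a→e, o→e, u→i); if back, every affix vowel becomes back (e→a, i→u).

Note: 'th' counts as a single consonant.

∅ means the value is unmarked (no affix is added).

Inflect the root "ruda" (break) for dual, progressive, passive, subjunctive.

darorudaam

Attach voice passive ro- → roruda.
Attach mood subjunctive de- → deroruda.
Attach aspect progressive -am (after vowel 'a') → derorudaam.
number = dual: zero marking, form stays derorudaam.
Apply vowel harmony: derorudaam → darorudaam.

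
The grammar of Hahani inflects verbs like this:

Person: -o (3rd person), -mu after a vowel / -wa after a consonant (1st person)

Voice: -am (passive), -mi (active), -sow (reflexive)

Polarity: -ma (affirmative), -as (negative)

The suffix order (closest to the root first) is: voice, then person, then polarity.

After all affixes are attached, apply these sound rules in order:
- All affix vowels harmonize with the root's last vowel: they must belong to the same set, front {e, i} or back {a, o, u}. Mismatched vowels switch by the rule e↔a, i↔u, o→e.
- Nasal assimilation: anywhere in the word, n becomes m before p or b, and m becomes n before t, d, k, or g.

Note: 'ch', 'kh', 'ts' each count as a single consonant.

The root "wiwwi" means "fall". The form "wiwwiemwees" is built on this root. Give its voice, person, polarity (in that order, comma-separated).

Segment: wiwwi-am-wa-as.
voice: -am → passive.
person: -mu/wa → 1st person.
polarity: -as → negative.

passive, 1st person, negative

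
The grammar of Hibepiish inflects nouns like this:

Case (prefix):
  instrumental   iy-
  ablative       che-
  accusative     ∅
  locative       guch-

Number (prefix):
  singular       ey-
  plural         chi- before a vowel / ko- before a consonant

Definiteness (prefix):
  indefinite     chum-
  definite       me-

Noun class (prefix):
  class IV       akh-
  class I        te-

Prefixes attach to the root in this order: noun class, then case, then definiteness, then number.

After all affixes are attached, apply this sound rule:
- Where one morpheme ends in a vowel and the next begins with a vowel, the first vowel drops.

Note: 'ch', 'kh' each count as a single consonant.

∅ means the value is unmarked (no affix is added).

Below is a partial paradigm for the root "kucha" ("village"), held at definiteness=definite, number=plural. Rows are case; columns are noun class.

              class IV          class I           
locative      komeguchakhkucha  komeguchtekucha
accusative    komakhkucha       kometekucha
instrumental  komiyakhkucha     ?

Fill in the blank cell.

Attach noun class class I te- → tekucha.
Attach case instrumental iy- → iytekucha.
Attach definiteness definite me- → meiytekucha.
Attach number plural ko- (before consonant 'm') → komeiytekucha.
Apply vowel deletion: komeiytekucha → komiytekucha.

komiytekucha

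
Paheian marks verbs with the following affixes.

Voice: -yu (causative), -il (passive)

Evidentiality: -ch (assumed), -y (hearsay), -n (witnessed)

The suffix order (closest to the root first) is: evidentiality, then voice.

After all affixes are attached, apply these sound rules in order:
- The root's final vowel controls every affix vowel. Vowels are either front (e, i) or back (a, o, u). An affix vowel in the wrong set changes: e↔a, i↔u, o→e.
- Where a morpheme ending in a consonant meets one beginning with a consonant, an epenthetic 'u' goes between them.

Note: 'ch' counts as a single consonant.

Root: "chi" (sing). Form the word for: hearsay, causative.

Attach evidentiality hearsay -y → chiy.
Attach voice causative -yu → chiyyu.
Apply vowel harmony: chiyyu → chiyyi.
Apply epenthesis: chiyyi → chiyuyi.

chiyuyi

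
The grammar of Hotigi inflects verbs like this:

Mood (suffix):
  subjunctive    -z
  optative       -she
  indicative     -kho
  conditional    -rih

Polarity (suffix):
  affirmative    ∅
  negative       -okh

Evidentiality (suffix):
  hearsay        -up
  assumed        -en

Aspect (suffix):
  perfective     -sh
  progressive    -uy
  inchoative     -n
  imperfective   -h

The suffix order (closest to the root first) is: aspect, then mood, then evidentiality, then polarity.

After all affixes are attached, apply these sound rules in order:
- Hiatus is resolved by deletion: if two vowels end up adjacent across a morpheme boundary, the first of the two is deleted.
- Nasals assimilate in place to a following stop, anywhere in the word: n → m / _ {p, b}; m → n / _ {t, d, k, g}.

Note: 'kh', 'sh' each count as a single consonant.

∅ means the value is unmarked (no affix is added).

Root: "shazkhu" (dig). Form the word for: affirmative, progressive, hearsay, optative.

shazkhuyshup

Attach aspect progressive -uy → shazkhuuy.
Attach mood optative -she → shazkhuuyshe.
Attach evidentiality hearsay -up → shazkhuuysheup.
polarity = affirmative: zero marking, form stays shazkhuuysheup.
Apply vowel deletion: shazkhuuysheup → shazkhuyshup.
Nasal assimilation: no change.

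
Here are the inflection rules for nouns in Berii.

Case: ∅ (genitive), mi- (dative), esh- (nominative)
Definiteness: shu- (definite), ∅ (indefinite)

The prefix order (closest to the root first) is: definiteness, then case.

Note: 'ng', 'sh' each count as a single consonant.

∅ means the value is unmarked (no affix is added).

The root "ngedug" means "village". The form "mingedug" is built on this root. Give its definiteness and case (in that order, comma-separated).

Segment: mi-ngedug.
definiteness: ∅ → indefinite.
case: mi- → dative.

indefinite, dative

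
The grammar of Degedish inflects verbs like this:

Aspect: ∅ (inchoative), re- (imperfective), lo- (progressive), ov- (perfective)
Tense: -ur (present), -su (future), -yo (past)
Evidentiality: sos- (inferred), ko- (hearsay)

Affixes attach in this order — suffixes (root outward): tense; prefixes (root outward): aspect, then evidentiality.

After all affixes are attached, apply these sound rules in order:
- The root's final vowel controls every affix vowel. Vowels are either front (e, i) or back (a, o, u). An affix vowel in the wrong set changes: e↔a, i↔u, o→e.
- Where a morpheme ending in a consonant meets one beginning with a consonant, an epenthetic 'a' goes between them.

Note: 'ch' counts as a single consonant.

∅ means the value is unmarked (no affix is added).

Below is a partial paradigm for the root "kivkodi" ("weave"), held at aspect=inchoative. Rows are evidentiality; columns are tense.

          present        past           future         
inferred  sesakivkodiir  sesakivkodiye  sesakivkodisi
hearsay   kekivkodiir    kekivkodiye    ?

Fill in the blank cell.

aspect = inchoative: zero marking, form stays kivkodi.
Attach tense future -su → kivkodisu.
Attach evidentiality hearsay ko- → kokivkodisu.
Apply vowel harmony: kokivkodisu → kekivkodisi.
Epenthesis: no change.

kekivkodisi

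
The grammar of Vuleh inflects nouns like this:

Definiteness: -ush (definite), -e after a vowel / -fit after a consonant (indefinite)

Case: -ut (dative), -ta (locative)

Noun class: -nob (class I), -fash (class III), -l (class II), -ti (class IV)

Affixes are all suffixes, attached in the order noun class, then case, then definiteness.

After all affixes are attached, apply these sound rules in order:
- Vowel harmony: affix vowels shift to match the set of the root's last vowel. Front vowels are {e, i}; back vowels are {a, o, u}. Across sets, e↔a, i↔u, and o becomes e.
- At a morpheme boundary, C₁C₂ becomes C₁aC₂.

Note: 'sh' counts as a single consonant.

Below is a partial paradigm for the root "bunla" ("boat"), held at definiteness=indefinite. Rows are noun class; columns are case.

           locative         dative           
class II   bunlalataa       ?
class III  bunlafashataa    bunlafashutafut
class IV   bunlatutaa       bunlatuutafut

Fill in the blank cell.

bunlalutafut

Attach noun class class II -l → bunlal.
Attach case dative -ut → bunlalut.
Attach definiteness indefinite -fit (after consonant 't') → bunlalutfit.
Apply vowel harmony: bunlalutfit → bunlalutfut.
Apply epenthesis: bunlalutfut → bunlalutafut.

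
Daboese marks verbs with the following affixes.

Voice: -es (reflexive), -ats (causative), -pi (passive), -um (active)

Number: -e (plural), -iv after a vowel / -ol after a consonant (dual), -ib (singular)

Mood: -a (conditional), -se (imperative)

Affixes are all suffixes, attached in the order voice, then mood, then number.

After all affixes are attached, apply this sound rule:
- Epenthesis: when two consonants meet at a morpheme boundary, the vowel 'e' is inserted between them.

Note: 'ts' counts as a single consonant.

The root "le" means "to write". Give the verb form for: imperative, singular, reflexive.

Attach voice reflexive -es → lees.
Attach mood imperative -se → leesse.
Attach number singular -ib → leesseib.
Apply epenthesis: leesseib → leeseseib.

leeseseib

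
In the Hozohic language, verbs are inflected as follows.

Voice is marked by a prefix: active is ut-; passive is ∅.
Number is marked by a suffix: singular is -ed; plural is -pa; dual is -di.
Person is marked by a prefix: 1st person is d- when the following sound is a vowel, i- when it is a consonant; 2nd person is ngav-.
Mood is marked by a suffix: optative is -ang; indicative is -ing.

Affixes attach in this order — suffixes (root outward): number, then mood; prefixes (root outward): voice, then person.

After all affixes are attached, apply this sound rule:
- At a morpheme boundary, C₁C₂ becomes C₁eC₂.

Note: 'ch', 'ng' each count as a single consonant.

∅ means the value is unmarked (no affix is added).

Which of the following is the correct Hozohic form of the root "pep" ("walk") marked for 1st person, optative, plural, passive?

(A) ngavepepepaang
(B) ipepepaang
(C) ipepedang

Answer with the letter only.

B

Attach number plural -pa → peppa.
voice = passive: zero marking, form stays peppa.
Attach person 1st person i- (before consonant 'p') → ipeppa.
Attach mood optative -ang → ipeppaang.
Apply epenthesis: ipeppaang → ipepepaang.
So the correct form is ipepepaang, option (B).
(A) ngavepepepaang is wrong: it uses 2nd person instead of 1st person for person.
(C) ipepedang is wrong: it uses singular instead of plural for number.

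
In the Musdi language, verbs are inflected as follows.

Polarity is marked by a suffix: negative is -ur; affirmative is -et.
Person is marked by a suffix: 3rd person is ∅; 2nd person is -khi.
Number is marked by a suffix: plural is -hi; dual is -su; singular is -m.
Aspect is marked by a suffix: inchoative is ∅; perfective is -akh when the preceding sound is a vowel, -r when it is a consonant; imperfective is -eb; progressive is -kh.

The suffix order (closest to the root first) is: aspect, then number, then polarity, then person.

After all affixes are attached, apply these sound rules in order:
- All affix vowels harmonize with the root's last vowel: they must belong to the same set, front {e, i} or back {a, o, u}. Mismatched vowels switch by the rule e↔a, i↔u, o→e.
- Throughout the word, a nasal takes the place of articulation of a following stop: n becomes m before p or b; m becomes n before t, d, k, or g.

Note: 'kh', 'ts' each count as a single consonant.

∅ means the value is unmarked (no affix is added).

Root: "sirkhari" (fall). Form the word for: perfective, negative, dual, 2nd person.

sirkhariekhsiirkhi

Attach aspect perfective -akh (after vowel 'i') → sirkhariakh.
Attach number dual -su → sirkhariakhsu.
Attach polarity negative -ur → sirkhariakhsuur.
Attach person 2nd person -khi → sirkhariakhsuurkhi.
Apply vowel harmony: sirkhariakhsuurkhi → sirkhariekhsiirkhi.
Nasal assimilation: no change.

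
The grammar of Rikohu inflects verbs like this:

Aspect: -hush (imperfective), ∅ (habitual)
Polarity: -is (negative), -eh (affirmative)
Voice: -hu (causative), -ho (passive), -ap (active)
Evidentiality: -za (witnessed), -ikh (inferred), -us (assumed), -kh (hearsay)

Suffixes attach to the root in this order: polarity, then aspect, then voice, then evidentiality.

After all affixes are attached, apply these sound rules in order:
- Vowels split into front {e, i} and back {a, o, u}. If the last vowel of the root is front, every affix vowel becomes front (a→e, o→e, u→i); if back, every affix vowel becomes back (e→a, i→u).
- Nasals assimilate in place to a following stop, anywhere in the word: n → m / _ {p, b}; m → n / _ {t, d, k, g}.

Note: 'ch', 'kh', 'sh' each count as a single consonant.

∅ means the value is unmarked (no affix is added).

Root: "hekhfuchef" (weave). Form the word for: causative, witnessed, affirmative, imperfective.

Attach polarity affirmative -eh → hekhfuchefeh.
Attach aspect imperfective -hush → hekhfuchefehhush.
Attach voice causative -hu → hekhfuchefehhushhu.
Attach evidentiality witnessed -za → hekhfuchefehhushhuza.
Apply vowel harmony: hekhfuchefehhushhuza → hekhfuchefehhishhize.
Nasal assimilation: no change.

hekhfuchefehhishhize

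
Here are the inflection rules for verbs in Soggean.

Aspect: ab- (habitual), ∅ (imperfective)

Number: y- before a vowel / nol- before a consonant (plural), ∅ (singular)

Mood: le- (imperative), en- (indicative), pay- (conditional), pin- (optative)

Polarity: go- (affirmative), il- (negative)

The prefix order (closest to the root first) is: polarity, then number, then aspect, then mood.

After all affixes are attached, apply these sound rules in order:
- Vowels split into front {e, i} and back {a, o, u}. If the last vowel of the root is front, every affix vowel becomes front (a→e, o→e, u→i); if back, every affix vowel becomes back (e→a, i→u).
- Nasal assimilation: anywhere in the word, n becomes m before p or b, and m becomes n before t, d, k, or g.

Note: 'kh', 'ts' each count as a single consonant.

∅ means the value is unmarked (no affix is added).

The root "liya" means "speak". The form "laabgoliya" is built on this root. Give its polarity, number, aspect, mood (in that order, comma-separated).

Segment: le-ab-go-liya.
polarity: go- → affirmative.
number: ∅ → singular.
aspect: ab- → habitual.
mood: le- → imperative.

affirmative, singular, habitual, imperative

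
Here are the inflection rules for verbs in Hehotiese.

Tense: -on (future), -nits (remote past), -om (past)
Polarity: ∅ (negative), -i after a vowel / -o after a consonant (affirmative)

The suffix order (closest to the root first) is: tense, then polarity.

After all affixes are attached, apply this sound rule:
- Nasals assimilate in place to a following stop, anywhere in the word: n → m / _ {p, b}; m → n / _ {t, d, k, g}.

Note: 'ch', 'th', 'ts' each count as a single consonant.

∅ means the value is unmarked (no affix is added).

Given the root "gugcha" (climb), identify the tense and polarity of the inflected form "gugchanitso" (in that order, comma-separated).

remote past, affirmative

Segment: gugcha-nits-o.
tense: -nits → remote past.
polarity: -i/o → affirmative.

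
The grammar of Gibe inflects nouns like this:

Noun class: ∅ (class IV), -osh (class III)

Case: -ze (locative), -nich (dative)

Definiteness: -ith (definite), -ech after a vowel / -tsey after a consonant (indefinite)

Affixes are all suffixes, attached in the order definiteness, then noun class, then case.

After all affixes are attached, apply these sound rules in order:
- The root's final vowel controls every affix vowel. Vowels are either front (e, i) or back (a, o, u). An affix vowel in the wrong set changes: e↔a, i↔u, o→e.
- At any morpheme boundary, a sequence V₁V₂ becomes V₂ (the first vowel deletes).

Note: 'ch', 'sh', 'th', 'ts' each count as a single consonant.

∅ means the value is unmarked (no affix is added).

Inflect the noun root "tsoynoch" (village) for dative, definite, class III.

Attach definiteness definite -ith → tsoynochith.
Attach noun class class III -osh → tsoynochithosh.
Attach case dative -nich → tsoynochithoshnich.
Apply vowel harmony: tsoynochithoshnich → tsoynochuthoshnuch.
Vowel deletion: no change.

tsoynochuthoshnuch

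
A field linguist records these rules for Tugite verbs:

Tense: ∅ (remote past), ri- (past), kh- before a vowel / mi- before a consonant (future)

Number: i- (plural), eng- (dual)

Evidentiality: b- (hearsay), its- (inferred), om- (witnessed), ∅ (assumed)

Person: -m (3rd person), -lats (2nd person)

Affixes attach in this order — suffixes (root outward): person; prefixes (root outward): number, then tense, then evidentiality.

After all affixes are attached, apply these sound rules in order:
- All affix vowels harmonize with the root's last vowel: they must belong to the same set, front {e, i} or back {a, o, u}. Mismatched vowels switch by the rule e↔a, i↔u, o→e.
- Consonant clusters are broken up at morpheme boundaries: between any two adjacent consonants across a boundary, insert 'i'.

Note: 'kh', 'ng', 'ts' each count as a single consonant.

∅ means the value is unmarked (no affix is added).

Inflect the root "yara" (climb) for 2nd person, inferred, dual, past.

Attach number dual eng- → engyara.
Attach tense past ri- → riengyara.
Attach evidentiality inferred its- → itsriengyara.
Attach person 2nd person -lats → itsriengyaralats.
Apply vowel harmony: itsriengyaralats → utsruangyaralats.
Apply epenthesis: utsruangyaralats → utsiruangiyaralats.

utsiruangiyaralats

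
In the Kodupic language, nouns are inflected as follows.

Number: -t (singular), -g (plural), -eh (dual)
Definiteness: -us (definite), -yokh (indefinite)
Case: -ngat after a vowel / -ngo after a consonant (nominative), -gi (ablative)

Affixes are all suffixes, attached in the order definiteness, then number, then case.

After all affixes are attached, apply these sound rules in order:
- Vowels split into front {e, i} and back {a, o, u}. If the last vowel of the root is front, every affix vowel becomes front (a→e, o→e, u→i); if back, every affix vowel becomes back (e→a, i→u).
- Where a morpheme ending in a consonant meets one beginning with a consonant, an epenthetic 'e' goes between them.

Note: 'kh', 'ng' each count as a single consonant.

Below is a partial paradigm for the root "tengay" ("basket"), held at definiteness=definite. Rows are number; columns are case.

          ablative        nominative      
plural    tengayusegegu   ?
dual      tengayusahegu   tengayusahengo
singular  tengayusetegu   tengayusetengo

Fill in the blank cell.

tengayusegengo

Attach definiteness definite -us → tengayus.
Attach number plural -g → tengayusg.
Attach case nominative -ngo (after consonant 'g') → tengayusgngo.
Vowel harmony: no change.
Apply epenthesis: tengayusgngo → tengayusegengo.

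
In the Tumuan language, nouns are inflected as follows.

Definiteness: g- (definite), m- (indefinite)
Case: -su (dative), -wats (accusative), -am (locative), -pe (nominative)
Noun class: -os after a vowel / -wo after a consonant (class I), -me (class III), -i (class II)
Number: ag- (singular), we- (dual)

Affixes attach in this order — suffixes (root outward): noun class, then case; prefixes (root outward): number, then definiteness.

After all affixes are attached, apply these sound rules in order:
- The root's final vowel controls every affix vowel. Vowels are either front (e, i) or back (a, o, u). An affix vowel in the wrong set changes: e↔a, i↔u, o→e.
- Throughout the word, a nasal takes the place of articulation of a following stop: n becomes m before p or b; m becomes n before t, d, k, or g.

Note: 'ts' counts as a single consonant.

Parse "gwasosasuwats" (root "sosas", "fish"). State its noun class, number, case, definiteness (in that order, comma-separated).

class II, dual, accusative, definite

Segment: g-we-sosas-i-wats.
noun class: -i → class II.
number: we- → dual.
case: -wats → accusative.
definiteness: g- → definite.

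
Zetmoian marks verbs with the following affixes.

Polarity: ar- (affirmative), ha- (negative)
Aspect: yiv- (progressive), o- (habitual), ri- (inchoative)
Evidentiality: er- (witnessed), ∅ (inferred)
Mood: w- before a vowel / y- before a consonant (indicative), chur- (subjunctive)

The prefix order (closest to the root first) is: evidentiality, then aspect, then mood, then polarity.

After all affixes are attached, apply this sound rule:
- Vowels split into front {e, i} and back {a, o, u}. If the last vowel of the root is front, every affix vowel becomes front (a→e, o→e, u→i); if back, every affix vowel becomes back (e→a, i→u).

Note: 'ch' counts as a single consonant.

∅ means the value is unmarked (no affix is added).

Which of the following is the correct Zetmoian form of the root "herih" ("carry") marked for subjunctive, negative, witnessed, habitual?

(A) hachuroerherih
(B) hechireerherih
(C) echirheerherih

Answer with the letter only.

B

Attach evidentiality witnessed er- → erherih.
Attach aspect habitual o- → oerherih.
Attach mood subjunctive chur- → churoerherih.
Attach polarity negative ha- → hachuroerherih.
Apply vowel harmony: hachuroerherih → hechireerherih.
So the correct form is hechireerherih, option (B).
(C) echirheerherih is wrong: it has the affixes in the wrong order.
(A) hachuroerherih is wrong: it fails to apply the sound rule(s).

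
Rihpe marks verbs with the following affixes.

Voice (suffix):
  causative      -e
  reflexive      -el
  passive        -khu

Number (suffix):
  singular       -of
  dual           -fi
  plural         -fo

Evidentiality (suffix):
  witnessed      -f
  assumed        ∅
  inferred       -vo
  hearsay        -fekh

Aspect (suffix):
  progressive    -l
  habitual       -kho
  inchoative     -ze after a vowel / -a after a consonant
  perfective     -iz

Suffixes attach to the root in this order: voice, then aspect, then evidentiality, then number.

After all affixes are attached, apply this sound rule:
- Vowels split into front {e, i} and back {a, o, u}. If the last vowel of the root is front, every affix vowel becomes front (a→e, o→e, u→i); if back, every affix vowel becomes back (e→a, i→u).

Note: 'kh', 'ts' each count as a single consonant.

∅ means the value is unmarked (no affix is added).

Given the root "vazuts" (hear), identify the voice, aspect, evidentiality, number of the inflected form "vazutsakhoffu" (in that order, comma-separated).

Segment: vazuts-e-kho-f-fi.
voice: -e → causative.
aspect: -kho → habitual.
evidentiality: -f → witnessed.
number: -fi → dual.

causative, habitual, witnessed, dual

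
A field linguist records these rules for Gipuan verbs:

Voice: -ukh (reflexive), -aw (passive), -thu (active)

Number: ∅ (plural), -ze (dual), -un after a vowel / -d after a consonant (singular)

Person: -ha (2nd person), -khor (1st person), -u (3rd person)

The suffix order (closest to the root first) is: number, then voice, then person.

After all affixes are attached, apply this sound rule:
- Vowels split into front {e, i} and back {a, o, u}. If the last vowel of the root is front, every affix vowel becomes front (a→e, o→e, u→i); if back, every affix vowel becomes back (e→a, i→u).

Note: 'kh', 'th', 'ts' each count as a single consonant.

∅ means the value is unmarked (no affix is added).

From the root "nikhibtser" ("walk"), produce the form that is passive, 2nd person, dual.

nikhibtserzeewhe

Attach number dual -ze → nikhibtserze.
Attach voice passive -aw → nikhibtserzeaw.
Attach person 2nd person -ha → nikhibtserzeawha.
Apply vowel harmony: nikhibtserzeawha → nikhibtserzeewhe.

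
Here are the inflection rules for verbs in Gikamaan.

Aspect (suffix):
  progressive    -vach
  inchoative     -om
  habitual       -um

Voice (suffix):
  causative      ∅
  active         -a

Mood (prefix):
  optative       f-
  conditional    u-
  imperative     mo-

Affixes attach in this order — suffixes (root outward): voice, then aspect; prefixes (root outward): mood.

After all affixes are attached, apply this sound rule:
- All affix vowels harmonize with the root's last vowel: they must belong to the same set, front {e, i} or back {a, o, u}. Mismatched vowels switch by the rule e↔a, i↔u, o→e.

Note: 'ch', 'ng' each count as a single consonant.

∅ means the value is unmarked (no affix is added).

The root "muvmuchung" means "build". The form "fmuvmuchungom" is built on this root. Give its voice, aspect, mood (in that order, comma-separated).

Segment: f-muvmuchung-om.
voice: ∅ → causative.
aspect: -om → inchoative.
mood: f- → optative.

causative, inchoative, optative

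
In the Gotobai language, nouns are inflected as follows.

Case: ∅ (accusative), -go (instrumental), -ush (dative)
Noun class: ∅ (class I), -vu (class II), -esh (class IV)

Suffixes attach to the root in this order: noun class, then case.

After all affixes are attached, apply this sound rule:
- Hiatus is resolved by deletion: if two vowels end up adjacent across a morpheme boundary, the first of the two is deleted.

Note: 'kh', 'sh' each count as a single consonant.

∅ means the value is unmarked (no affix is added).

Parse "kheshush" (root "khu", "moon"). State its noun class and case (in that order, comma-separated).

class IV, dative

Segment: khu-esh-ush.
noun class: -esh → class IV.
case: -ush → dative.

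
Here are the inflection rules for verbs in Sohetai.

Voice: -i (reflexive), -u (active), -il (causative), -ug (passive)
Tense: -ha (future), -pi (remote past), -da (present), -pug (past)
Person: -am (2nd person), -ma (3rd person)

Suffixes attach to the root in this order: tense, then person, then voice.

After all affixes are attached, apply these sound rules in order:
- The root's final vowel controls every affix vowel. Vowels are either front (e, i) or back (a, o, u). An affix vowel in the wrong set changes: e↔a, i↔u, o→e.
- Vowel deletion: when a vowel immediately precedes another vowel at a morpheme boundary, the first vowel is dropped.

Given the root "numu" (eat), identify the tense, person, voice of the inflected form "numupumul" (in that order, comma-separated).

Segment: numu-pi-ma-il.
tense: -pi → remote past.
person: -ma → 3rd person.
voice: -il → causative.

remote past, 3rd person, causative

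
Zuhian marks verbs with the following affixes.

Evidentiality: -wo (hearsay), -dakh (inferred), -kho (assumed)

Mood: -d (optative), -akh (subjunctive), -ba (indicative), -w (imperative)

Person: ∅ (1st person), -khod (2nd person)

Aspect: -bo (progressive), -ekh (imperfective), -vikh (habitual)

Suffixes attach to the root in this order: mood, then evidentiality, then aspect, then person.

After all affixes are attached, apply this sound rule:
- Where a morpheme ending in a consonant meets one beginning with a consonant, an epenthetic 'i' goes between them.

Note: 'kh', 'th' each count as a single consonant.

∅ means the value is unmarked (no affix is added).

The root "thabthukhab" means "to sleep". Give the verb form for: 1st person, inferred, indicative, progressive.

thabthukhabibadakhibo

Attach mood indicative -ba → thabthukhabba.
Attach evidentiality inferred -dakh → thabthukhabbadakh.
Attach aspect progressive -bo → thabthukhabbadakhbo.
person = 1st person: zero marking, form stays thabthukhabbadakhbo.
Apply epenthesis: thabthukhabbadakhbo → thabthukhabibadakhibo.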